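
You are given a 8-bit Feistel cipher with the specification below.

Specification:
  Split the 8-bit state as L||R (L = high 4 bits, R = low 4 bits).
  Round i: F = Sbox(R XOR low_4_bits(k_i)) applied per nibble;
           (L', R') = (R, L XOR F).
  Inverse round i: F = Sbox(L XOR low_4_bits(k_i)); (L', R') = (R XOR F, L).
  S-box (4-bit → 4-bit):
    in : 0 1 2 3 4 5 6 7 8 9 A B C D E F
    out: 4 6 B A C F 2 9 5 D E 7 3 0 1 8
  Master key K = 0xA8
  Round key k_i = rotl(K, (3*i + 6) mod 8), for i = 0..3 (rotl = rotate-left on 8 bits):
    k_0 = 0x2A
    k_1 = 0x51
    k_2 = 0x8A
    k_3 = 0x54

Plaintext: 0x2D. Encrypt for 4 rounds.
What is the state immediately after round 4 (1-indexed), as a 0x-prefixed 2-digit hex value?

0x68

s_0 = plaintext = 0x2D
s_1 = Round(s_0, k_0) = 0xDB
s_2 = Round(s_1, k_1) = 0xB3
s_3 = Round(s_2, k_2) = 0x36
s_4 = Round(s_3, k_3) = 0x68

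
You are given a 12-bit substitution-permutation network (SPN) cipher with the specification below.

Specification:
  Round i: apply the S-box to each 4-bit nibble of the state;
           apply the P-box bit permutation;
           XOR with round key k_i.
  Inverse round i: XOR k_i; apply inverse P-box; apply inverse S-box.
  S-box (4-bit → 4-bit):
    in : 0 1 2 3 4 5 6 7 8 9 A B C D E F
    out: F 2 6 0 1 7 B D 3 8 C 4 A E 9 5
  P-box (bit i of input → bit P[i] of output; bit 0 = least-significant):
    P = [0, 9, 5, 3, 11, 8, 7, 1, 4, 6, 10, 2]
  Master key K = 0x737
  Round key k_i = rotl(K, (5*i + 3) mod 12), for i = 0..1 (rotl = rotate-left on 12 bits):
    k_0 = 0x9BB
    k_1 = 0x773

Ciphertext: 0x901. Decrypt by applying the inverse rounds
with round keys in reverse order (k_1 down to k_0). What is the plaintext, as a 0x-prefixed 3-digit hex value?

s_0 = ciphertext = 0x901
s_1 = InvRound(s_0, k_1) = 0x5E2
s_2 = InvRound(s_1, k_0) = 0x54E

0x54E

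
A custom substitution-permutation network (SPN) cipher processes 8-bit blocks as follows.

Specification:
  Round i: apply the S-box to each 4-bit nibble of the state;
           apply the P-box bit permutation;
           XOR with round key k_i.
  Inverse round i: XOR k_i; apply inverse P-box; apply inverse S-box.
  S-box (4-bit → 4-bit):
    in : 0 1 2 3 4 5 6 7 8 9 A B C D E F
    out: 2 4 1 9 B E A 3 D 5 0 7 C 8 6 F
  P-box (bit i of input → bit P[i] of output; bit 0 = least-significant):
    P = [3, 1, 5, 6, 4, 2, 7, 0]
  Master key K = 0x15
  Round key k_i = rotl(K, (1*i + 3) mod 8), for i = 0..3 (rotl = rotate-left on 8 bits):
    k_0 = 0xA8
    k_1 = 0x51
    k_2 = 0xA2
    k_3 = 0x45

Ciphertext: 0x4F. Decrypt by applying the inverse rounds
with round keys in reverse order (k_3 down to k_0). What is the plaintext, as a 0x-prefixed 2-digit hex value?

s_0 = ciphertext = 0x4F
s_1 = InvRound(s_0, k_3) = 0xA7
s_2 = InvRound(s_1, k_2) = 0x6A
s_3 = InvRound(s_2, k_1) = 0x3B
s_4 = InvRound(s_3, k_0) = 0x80

0x80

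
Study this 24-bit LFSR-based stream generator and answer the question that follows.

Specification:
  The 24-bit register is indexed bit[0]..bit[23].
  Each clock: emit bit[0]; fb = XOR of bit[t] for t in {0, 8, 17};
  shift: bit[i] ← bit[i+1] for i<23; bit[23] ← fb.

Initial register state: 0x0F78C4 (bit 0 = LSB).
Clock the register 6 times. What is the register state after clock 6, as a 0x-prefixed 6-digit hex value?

reg_0 = 0x0F78C4
clock 1: out=0, reg = 0x87BC62
clock 2: out=0, reg = 0xC3DE31
clock 3: out=1, reg = 0x61EF18
clock 4: out=0, reg = 0xB0F78C
clock 5: out=0, reg = 0xD87BC6
clock 6: out=0, reg = 0xEC3DE3

0xEC3DE3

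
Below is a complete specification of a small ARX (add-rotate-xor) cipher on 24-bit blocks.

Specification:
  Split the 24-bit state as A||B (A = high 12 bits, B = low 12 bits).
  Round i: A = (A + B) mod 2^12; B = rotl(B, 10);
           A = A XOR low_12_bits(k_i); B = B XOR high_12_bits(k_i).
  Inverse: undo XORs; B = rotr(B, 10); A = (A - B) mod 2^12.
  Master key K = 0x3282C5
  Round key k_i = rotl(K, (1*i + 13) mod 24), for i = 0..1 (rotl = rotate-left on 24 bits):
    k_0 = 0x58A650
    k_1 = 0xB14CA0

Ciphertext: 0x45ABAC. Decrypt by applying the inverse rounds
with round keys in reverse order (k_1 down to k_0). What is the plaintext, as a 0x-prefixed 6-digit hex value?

0x2A1DA9

s_0 = ciphertext = 0x45ABAC
s_1 = InvRound(s_0, k_1) = 0x61A2E0
s_2 = InvRound(s_1, k_0) = 0x2A1DA9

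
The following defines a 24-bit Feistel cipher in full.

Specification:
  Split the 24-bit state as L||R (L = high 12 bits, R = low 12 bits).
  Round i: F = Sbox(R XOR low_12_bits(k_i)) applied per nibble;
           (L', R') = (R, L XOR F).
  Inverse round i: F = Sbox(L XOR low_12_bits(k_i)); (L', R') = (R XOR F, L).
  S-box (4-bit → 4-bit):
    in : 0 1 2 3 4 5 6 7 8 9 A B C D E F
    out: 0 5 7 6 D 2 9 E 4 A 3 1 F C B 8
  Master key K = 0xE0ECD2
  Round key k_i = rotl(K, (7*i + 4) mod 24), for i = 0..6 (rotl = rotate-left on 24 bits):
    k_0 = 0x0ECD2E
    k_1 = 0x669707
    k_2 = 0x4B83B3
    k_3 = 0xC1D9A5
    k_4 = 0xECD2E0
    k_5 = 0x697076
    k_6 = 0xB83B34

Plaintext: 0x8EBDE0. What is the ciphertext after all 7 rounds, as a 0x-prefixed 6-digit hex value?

s_0 = plaintext = 0x8EBDE0
s_1 = Round(s_0, k_0) = 0xDE0810
s_2 = Round(s_1, k_1) = 0x8105BE
s_3 = Round(s_2, k_2) = 0x5BE11C
s_4 = Round(s_3, k_3) = 0x11C1A4
s_5 = Round(s_4, k_4) = 0x1A47C1
s_6 = Round(s_5, k_5) = 0x7C1FBA
s_7 = Round(s_6, k_6) = 0xFBAA8A

0xFBAA8A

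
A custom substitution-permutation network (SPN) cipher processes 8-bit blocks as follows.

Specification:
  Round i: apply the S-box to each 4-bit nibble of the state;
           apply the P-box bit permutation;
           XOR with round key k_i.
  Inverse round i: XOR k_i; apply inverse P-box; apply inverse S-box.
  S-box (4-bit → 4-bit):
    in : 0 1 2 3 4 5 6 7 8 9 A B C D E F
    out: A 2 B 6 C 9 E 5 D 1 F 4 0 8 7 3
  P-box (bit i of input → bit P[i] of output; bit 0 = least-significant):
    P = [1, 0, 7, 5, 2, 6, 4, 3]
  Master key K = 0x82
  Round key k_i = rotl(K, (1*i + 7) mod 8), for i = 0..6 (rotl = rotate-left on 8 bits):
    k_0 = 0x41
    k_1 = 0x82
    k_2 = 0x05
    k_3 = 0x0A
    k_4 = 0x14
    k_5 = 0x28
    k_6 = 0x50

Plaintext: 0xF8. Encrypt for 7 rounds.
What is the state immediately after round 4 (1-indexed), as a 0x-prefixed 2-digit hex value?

0x40

s_0 = plaintext = 0xF8
s_1 = Round(s_0, k_0) = 0xA7
s_2 = Round(s_1, k_1) = 0x5C
s_3 = Round(s_2, k_2) = 0x09
s_4 = Round(s_3, k_3) = 0x40
s_5 = Round(s_4, k_4) = 0x2D
s_6 = Round(s_5, k_5) = 0x44
s_7 = Round(s_6, k_6) = 0xE8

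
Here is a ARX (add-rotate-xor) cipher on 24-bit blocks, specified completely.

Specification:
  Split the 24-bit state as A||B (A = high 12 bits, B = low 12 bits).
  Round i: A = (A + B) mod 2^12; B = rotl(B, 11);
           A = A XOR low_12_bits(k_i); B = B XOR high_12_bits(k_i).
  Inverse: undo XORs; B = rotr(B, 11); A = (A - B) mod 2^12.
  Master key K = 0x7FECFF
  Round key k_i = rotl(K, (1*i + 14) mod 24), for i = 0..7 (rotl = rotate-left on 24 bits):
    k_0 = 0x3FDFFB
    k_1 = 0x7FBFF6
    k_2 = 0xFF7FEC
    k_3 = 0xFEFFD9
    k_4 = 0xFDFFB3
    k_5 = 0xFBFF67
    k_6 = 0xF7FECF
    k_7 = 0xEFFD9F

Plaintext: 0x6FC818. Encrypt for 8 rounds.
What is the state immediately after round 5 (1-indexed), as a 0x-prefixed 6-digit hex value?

0xFF5855

s_0 = plaintext = 0x6FC818
s_1 = Round(s_0, k_0) = 0x0EF7F1
s_2 = Round(s_1, k_1) = 0x716C03
s_3 = Round(s_2, k_2) = 0xCF51F6
s_4 = Round(s_3, k_3) = 0x132F14
s_5 = Round(s_4, k_4) = 0xFF5855
s_6 = Round(s_5, k_5) = 0x72D395
s_7 = Round(s_6, k_6) = 0x40D6B5
s_8 = Round(s_7, k_7) = 0x75D5A5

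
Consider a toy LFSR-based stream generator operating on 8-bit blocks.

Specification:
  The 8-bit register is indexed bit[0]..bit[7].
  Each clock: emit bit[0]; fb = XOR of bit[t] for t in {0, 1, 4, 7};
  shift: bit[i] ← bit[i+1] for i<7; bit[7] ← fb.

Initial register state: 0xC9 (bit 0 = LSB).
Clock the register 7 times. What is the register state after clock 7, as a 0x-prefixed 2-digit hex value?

reg_0 = 0xC9
clock 1: out=1, reg = 0x64
clock 2: out=0, reg = 0x32
clock 3: out=0, reg = 0x19
clock 4: out=1, reg = 0x0C
clock 5: out=0, reg = 0x06
clock 6: out=0, reg = 0x83
clock 7: out=1, reg = 0xC1

0xC1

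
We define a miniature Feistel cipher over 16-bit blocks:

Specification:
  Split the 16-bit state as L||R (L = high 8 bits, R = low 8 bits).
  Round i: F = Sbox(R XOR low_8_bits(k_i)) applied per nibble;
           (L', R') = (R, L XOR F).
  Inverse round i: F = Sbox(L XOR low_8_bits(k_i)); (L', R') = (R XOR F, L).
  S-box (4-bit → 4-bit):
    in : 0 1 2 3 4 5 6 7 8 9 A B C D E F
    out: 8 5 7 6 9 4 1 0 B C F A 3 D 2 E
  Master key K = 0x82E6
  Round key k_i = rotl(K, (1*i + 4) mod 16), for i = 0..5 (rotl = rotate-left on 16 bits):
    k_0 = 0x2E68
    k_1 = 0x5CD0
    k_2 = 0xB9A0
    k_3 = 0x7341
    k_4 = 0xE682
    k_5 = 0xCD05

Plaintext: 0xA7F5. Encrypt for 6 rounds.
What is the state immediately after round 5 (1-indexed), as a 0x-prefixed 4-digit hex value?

0x63A0

s_0 = plaintext = 0xA7F5
s_1 = Round(s_0, k_0) = 0xF56A
s_2 = Round(s_1, k_1) = 0x6A5A
s_3 = Round(s_2, k_2) = 0x5A85
s_4 = Round(s_3, k_3) = 0x8563
s_5 = Round(s_4, k_4) = 0x63A0
s_6 = Round(s_5, k_5) = 0xA097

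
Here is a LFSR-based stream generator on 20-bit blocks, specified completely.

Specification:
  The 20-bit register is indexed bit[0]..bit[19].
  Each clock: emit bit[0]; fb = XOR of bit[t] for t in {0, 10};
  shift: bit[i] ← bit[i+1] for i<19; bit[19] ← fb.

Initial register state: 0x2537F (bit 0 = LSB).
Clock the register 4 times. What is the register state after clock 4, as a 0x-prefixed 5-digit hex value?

0xB2537

reg_0 = 0x2537F
clock 1: out=1, reg = 0x929BF
clock 2: out=1, reg = 0xC94DF
clock 3: out=1, reg = 0x64A6F
clock 4: out=1, reg = 0xB2537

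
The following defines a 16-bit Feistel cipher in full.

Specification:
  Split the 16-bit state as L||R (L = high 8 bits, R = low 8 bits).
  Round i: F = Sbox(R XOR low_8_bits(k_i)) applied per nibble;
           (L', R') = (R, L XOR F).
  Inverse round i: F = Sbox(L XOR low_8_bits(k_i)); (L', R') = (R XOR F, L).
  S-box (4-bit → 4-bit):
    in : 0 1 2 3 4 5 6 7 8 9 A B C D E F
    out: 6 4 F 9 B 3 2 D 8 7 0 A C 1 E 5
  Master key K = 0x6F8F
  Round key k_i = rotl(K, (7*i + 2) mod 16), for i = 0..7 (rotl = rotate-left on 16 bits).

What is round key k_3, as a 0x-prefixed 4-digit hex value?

0xC7B7

K = 0x6F8F
k_0 = rotl(K, (7*0+2) mod 16) = rotl(K, 2) = 0xBE3D
k_1 = rotl(K, (7*1+2) mod 16) = rotl(K, 9) = 0x1EDF
k_2 = rotl(K, (7*2+2) mod 16) = rotl(K, 0) = 0x6F8F
k_3 = rotl(K, (7*3+2) mod 16) = rotl(K, 7) = 0xC7B7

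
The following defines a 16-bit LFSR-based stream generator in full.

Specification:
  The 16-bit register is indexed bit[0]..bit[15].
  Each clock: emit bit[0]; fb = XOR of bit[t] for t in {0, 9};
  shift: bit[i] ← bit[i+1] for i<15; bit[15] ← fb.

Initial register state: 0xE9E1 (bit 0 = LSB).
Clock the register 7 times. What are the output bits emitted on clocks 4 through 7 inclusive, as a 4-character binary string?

0011

reg_0 = 0xE9E1
clock 1: out=1, reg = 0xF4F0
clock 2: out=0, reg = 0x7A78
clock 3: out=0, reg = 0xBD3C
clock 4: out=0, reg = 0x5E9E
clock 5: out=0, reg = 0xAF4F
clock 6: out=1, reg = 0x57A7
clock 7: out=1, reg = 0x2BD3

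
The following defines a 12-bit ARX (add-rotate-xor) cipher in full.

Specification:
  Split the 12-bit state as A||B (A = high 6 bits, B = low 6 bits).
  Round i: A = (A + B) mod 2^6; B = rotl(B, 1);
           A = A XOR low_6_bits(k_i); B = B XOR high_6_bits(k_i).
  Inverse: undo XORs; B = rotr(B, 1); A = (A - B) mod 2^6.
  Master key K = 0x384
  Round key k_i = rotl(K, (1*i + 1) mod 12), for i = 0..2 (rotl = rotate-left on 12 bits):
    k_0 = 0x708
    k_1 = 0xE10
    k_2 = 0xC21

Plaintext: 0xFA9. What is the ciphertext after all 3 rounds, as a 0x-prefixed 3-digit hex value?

0xD7D

s_0 = plaintext = 0xFA9
s_1 = Round(s_0, k_0) = 0xBCF
s_2 = Round(s_1, k_1) = 0xBA6
s_3 = Round(s_2, k_2) = 0xD7D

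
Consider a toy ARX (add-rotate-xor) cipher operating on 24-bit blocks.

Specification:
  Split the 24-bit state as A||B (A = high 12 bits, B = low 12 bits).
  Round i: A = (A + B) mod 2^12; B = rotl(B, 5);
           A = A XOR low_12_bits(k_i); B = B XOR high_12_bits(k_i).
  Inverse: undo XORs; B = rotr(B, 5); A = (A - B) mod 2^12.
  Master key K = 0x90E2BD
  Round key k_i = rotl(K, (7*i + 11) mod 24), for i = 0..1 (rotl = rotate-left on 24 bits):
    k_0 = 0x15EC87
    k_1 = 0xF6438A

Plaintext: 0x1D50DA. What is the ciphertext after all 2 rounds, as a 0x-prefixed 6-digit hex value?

s_0 = plaintext = 0x1D50DA
s_1 = Round(s_0, k_0) = 0xE28A1F
s_2 = Round(s_1, k_1) = 0xBCDC90

0xBCDC90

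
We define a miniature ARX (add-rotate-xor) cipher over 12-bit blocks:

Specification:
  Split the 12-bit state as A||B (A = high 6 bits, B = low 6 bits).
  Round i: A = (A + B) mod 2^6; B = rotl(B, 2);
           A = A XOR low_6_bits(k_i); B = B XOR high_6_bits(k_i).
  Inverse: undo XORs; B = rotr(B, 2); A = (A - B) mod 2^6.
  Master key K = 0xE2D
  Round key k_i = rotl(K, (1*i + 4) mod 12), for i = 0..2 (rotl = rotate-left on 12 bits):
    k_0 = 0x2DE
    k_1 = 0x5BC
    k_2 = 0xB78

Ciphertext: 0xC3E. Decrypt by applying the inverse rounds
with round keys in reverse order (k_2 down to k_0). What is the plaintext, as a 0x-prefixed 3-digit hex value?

0x9B8

s_0 = ciphertext = 0xC3E
s_1 = InvRound(s_0, k_2) = 0x534
s_2 = InvRound(s_1, k_1) = 0x028
s_3 = InvRound(s_2, k_0) = 0x9B8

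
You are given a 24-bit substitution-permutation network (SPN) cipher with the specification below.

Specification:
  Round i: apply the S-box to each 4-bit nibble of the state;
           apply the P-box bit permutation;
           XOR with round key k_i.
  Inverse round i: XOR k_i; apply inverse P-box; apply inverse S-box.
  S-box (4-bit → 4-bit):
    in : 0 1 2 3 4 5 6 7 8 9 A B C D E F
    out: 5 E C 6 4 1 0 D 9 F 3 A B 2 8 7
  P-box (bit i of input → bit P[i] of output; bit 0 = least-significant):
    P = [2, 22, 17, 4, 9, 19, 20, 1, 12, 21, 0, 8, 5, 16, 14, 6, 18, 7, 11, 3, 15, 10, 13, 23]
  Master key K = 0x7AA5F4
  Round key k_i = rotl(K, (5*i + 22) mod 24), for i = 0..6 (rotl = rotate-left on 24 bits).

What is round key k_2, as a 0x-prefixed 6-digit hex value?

0xA5F47A

K = 0x7AA5F4
k_0 = rotl(K, (5*0+22) mod 24) = rotl(K, 22) = 0x1EA97D
k_1 = rotl(K, (5*1+22) mod 24) = rotl(K, 3) = 0xD52FA3
k_2 = rotl(K, (5*2+22) mod 24) = rotl(K, 8) = 0xA5F47A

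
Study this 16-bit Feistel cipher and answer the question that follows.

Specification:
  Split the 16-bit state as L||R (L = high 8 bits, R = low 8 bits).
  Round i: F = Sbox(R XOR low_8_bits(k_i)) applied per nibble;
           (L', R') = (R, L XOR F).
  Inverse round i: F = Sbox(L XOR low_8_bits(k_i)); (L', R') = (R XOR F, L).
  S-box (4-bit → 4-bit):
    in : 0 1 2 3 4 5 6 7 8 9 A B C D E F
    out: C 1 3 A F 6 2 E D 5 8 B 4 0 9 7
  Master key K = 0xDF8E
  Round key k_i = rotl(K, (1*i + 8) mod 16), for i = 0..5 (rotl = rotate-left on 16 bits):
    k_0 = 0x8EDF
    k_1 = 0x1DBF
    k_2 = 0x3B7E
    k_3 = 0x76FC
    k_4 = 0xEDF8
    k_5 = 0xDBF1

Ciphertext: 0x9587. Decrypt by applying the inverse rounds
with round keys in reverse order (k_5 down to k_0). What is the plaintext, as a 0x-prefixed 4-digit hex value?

0xE006

s_0 = ciphertext = 0x9587
s_1 = InvRound(s_0, k_5) = 0xA895
s_2 = InvRound(s_1, k_4) = 0xF9A8
s_3 = InvRound(s_2, k_3) = 0x6EF9
s_4 = InvRound(s_3, k_2) = 0xE56E
s_5 = InvRound(s_4, k_1) = 0x06E5
s_6 = InvRound(s_5, k_0) = 0xE006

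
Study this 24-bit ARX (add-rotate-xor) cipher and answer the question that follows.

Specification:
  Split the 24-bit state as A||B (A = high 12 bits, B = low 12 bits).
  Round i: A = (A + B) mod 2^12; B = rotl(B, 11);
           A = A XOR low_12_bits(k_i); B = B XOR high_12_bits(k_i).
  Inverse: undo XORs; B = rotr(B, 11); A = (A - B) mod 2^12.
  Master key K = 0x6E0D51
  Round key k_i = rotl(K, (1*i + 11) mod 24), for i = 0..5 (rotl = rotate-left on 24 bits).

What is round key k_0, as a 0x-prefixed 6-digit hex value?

0x6A8B70

K = 0x6E0D51
k_0 = rotl(K, (1*0+11) mod 24) = rotl(K, 11) = 0x6A8B70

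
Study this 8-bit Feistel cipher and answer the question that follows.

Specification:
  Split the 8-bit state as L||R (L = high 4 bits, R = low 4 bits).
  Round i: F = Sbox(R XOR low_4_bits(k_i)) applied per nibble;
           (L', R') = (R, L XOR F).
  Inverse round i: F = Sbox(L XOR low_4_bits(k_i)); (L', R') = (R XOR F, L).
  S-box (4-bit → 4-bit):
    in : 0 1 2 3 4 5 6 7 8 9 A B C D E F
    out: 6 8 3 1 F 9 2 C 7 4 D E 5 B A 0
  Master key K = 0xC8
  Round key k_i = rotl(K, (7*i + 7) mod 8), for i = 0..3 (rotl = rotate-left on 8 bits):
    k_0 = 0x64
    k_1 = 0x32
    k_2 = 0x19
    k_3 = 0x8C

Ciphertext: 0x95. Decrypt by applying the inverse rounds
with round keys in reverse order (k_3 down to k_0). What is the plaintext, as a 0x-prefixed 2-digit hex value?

s_0 = ciphertext = 0x95
s_1 = InvRound(s_0, k_3) = 0xC9
s_2 = InvRound(s_1, k_2) = 0x0C
s_3 = InvRound(s_2, k_1) = 0xF0
s_4 = InvRound(s_3, k_0) = 0xEF

0xEF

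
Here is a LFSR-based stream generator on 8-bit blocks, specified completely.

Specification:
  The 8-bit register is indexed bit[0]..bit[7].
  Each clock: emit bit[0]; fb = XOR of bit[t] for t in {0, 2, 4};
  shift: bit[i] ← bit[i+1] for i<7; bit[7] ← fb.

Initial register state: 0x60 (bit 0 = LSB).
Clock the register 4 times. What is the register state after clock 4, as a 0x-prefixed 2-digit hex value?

reg_0 = 0x60
clock 1: out=0, reg = 0x30
clock 2: out=0, reg = 0x98
clock 3: out=0, reg = 0xCC
clock 4: out=0, reg = 0xE6

0xE6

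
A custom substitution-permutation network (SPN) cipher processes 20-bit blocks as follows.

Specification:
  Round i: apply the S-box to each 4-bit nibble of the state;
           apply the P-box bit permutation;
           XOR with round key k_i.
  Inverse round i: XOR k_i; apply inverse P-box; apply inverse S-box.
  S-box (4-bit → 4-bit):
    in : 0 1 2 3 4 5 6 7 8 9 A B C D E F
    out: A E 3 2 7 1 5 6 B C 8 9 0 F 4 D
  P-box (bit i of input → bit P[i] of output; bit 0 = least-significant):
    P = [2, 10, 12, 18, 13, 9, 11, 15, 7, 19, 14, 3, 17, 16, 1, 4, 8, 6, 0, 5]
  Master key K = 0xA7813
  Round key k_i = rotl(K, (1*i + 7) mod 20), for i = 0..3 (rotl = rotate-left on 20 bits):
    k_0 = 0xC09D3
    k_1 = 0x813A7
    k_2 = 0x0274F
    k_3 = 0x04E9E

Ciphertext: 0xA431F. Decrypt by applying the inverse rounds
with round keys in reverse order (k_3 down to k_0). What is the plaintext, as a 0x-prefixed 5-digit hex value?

s_0 = ciphertext = 0xA431F
s_1 = InvRound(s_0, k_3) = 0x652E3
s_2 = InvRound(s_1, k_2) = 0xB5F5D
s_3 = InvRound(s_2, k_1) = 0x0DFE3
s_4 = InvRound(s_3, k_0) = 0xAA701

0xAA701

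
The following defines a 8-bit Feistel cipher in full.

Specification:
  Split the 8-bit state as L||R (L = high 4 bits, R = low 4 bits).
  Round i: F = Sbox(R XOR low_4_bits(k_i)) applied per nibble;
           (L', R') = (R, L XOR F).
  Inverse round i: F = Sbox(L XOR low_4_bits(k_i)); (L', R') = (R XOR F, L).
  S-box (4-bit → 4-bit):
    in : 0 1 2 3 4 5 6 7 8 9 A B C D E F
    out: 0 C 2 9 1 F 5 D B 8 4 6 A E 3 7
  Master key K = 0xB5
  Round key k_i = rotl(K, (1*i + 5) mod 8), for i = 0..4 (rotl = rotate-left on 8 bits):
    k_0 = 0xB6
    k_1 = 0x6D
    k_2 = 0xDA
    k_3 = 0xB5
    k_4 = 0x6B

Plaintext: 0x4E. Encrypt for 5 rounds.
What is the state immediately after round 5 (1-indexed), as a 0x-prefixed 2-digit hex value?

s_0 = plaintext = 0x4E
s_1 = Round(s_0, k_0) = 0xEF
s_2 = Round(s_1, k_1) = 0xFC
s_3 = Round(s_2, k_2) = 0xCA
s_4 = Round(s_3, k_3) = 0xAB
s_5 = Round(s_4, k_4) = 0xBA

0xBA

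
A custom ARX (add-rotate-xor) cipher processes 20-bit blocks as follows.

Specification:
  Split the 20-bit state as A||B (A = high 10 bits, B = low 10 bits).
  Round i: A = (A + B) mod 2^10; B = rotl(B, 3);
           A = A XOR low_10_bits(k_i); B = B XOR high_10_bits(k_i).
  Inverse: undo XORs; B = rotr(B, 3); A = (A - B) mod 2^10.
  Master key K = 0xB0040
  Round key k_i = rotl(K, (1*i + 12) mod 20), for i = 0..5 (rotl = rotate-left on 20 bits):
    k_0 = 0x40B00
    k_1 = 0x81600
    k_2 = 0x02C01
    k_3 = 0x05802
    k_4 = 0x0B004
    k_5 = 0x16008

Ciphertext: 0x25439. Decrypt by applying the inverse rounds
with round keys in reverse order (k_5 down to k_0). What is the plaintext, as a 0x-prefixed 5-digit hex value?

0x1FF6E

s_0 = ciphertext = 0x25439
s_1 = InvRound(s_0, k_5) = 0x0448C
s_2 = InvRound(s_1, k_4) = 0x00414
s_3 = InvRound(s_2, k_3) = 0xC0D00
s_4 = InvRound(s_3, k_2) = 0x585A1
s_5 = InvRound(s_4, k_1) = 0x3B674
s_6 = InvRound(s_5, k_0) = 0x1FF6E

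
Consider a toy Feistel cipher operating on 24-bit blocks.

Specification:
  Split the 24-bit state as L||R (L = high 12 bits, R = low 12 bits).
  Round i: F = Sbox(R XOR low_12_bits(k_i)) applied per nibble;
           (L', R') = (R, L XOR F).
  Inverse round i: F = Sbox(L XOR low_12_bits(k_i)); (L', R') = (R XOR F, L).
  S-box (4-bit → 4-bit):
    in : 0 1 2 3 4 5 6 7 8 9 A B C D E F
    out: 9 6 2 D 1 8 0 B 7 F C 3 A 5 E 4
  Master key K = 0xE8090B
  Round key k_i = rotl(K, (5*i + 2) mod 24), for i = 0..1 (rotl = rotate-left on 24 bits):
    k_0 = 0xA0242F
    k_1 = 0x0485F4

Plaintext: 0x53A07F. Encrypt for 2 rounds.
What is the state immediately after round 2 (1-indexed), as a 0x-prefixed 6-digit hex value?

0x4B3664

s_0 = plaintext = 0x53A07F
s_1 = Round(s_0, k_0) = 0x07F4B3
s_2 = Round(s_1, k_1) = 0x4B3664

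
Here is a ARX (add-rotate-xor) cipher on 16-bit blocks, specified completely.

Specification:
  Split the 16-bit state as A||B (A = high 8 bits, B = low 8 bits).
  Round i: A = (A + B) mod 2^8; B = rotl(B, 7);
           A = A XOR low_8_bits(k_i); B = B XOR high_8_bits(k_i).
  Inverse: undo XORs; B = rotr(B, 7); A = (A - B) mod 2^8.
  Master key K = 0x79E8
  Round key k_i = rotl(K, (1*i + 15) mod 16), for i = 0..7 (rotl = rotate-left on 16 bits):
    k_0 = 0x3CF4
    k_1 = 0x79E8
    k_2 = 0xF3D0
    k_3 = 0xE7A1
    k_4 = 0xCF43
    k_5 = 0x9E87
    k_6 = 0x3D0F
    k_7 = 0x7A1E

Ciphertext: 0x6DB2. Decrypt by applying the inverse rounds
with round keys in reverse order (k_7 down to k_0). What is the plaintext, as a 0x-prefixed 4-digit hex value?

s_0 = ciphertext = 0x6DB2
s_1 = InvRound(s_0, k_7) = 0xE291
s_2 = InvRound(s_1, k_6) = 0x9459
s_3 = InvRound(s_2, k_5) = 0x848F
s_4 = InvRound(s_3, k_4) = 0x4780
s_5 = InvRound(s_4, k_3) = 0x18CE
s_6 = InvRound(s_5, k_2) = 0x4E7A
s_7 = InvRound(s_6, k_1) = 0xA006
s_8 = InvRound(s_7, k_0) = 0xE074

0xE074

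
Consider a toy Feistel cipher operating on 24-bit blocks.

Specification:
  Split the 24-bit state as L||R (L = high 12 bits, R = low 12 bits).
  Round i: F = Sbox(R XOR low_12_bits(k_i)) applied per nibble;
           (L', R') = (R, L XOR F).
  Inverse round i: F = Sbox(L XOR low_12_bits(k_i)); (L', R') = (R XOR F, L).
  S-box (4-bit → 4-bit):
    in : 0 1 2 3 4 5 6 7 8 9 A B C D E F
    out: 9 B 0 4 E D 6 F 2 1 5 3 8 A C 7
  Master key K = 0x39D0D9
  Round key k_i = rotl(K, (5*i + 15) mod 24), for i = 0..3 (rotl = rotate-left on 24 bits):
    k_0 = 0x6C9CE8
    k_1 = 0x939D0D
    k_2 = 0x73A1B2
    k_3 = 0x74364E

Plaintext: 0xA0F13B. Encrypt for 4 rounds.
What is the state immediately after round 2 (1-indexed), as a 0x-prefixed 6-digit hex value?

s_0 = plaintext = 0xA0F13B
s_1 = Round(s_0, k_0) = 0x13B0AB
s_2 = Round(s_1, k_1) = 0x0ABB6D
s_3 = Round(s_2, k_2) = 0xB6D50C
s_4 = Round(s_3, k_3) = 0x50CF8D

0x0ABB6D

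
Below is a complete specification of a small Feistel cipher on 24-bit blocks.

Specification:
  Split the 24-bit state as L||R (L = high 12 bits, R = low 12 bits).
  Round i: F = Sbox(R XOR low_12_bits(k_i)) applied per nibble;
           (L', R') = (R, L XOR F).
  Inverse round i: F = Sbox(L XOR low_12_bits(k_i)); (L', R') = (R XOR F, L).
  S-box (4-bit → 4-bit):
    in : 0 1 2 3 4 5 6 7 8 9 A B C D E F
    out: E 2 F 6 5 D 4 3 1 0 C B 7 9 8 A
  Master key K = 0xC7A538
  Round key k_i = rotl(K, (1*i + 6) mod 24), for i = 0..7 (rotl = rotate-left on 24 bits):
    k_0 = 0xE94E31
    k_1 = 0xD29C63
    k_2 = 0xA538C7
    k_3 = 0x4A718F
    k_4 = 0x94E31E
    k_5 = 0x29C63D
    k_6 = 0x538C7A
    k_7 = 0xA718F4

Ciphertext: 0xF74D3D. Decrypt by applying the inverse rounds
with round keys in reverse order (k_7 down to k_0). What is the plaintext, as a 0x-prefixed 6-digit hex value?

s_0 = ciphertext = 0xF74D3D
s_1 = InvRound(s_0, k_7) = 0xE23F74
s_2 = InvRound(s_1, k_6) = 0x0A4E23
s_3 = InvRound(s_2, k_5) = 0xA230A4
s_4 = InvRound(s_3, k_4) = 0x0CDA23
s_5 = InvRound(s_4, k_3) = 0x87C0CD
s_6 = InvRound(s_5, k_2) = 0xE7687C
s_7 = InvRound(s_6, k_1) = 0x751E76
s_8 = InvRound(s_7, k_0) = 0xE38751

0xE38751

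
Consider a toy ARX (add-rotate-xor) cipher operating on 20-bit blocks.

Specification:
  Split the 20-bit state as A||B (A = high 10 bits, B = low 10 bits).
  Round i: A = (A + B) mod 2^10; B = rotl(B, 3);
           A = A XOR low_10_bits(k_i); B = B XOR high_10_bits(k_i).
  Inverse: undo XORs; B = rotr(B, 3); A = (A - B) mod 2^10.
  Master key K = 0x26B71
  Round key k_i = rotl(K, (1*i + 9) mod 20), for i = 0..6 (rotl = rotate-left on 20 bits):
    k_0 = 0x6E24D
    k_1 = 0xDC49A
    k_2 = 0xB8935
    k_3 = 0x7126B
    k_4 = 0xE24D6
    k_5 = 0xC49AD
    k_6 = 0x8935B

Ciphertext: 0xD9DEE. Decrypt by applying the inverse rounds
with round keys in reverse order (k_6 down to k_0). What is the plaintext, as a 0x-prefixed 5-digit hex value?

0x2CE0C

s_0 = ciphertext = 0xD9DEE
s_1 = InvRound(s_0, k_6) = 0xB0D79
s_2 = InvRound(s_1, k_5) = 0x685CD
s_3 = InvRound(s_2, k_4) = 0xCBE48
s_4 = InvRound(s_3, k_3) = 0xB4E71
s_5 = InvRound(s_4, k_2) = 0x95192
s_6 = InvRound(s_5, k_1) = 0x3C9DC
s_7 = InvRound(s_6, k_0) = 0x2CE0C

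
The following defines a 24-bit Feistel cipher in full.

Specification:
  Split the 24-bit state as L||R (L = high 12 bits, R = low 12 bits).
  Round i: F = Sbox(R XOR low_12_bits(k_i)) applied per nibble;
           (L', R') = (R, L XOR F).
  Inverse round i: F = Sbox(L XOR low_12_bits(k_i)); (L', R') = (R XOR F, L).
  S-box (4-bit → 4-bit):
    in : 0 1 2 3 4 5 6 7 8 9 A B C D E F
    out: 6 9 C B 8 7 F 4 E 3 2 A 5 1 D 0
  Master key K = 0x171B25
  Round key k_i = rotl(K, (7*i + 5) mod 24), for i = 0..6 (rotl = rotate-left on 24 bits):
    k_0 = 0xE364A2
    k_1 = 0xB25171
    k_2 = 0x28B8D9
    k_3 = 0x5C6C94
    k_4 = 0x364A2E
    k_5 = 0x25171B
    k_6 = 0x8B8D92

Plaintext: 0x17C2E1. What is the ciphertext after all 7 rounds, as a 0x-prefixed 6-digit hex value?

0xB2CEB6

s_0 = plaintext = 0x17C2E1
s_1 = Round(s_0, k_0) = 0x2E1EF7
s_2 = Round(s_1, k_1) = 0xEF720E
s_3 = Round(s_2, k_2) = 0x20ECE3
s_4 = Round(s_3, k_3) = 0xCE344A
s_5 = Round(s_4, k_4) = 0x44A11B
s_6 = Round(s_5, k_5) = 0x11BB2C
s_7 = Round(s_6, k_6) = 0xB2CEB6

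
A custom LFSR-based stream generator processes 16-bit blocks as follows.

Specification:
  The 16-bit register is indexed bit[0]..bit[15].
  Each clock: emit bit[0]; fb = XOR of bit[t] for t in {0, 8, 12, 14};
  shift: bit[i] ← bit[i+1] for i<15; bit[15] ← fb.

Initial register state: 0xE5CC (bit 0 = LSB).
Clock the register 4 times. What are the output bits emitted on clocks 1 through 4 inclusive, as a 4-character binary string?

0011

reg_0 = 0xE5CC
clock 1: out=0, reg = 0x72E6
clock 2: out=0, reg = 0x3973
clock 3: out=1, reg = 0x9CB9
clock 4: out=1, reg = 0x4E5C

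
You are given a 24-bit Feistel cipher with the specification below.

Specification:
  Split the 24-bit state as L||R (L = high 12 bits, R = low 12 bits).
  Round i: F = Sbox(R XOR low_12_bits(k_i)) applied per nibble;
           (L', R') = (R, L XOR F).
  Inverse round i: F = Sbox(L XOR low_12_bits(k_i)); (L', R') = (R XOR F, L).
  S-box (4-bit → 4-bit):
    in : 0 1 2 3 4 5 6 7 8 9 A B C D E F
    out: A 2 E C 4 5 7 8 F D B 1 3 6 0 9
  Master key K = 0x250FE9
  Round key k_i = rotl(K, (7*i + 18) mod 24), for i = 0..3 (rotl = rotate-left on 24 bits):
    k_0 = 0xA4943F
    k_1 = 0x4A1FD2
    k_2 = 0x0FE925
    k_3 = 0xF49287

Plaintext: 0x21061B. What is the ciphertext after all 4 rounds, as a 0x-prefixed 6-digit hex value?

s_0 = plaintext = 0x21061B
s_1 = Round(s_0, k_0) = 0x61BCF4
s_2 = Round(s_1, k_1) = 0xCF4AFC
s_3 = Round(s_2, k_2) = 0xAFC099
s_4 = Round(s_3, k_3) = 0x0994DC

0x0994DC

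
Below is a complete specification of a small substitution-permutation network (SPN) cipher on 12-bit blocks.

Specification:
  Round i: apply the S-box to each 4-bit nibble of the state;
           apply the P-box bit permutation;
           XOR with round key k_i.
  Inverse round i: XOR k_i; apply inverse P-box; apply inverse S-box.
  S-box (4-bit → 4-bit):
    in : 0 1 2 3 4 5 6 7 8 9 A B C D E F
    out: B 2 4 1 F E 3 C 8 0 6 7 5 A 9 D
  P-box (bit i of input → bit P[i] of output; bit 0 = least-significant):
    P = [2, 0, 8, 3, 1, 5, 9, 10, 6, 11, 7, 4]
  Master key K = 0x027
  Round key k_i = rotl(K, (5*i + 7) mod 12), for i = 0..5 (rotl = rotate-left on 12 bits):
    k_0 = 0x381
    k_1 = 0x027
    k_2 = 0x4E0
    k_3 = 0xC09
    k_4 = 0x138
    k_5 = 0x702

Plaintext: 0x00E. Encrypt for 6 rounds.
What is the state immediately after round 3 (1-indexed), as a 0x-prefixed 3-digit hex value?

s_0 = plaintext = 0x00E
s_1 = Round(s_0, k_0) = 0xFFF
s_2 = Round(s_1, k_1) = 0x7F9
s_3 = Round(s_2, k_2) = 0x272
s_4 = Round(s_3, k_3) = 0xB89
s_5 = Round(s_4, k_4) = 0xDF8
s_6 = Round(s_5, k_5) = 0x918

0x272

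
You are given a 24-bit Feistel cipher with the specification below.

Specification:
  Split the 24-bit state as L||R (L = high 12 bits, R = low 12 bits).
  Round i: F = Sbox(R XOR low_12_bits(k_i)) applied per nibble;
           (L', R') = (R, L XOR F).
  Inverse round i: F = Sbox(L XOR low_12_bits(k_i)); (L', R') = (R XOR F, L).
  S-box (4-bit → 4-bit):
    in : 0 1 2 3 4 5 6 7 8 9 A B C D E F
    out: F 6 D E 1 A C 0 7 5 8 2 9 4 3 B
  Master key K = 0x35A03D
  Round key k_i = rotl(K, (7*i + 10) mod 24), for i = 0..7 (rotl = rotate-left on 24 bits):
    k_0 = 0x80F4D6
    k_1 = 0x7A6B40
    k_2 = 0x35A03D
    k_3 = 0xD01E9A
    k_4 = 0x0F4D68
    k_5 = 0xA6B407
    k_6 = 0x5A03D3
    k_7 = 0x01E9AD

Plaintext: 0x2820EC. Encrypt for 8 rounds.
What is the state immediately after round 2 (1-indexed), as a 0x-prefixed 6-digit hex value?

0x36A734

s_0 = plaintext = 0x2820EC
s_1 = Round(s_0, k_0) = 0x0EC36A
s_2 = Round(s_1, k_1) = 0x36A734
s_3 = Round(s_2, k_2) = 0x73439F
s_4 = Round(s_3, k_3) = 0x39F3CE
s_5 = Round(s_4, k_4) = 0x3CE013
s_6 = Round(s_5, k_5) = 0x0132AF
s_7 = Round(s_6, k_6) = 0x2AF61A
s_8 = Round(s_7, k_7) = 0x61A98F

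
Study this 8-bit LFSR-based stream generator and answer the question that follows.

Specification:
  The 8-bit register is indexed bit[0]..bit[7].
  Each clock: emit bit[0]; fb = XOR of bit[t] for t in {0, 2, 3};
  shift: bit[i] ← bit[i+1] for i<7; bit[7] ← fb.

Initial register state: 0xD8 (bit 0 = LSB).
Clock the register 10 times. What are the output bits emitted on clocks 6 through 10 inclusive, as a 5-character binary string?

01110

reg_0 = 0xD8
clock 1: out=0, reg = 0xEC
clock 2: out=0, reg = 0x76
clock 3: out=0, reg = 0xBB
clock 4: out=1, reg = 0x5D
clock 5: out=1, reg = 0xAE
clock 6: out=0, reg = 0x57
clock 7: out=1, reg = 0x2B
clock 8: out=1, reg = 0x15
clock 9: out=1, reg = 0x0A
clock 10: out=0, reg = 0x85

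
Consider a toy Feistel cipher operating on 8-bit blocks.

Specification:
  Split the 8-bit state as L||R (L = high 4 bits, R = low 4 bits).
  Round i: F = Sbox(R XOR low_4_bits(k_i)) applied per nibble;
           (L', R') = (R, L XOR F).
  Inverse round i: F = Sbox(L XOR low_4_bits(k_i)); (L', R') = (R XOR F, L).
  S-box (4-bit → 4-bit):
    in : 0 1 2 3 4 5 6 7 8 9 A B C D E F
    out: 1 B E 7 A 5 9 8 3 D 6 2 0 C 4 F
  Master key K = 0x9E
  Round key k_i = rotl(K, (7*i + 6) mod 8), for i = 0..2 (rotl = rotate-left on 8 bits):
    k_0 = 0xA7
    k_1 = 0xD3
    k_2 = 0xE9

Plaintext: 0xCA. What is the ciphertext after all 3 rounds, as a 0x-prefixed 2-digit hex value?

0xDA

s_0 = plaintext = 0xCA
s_1 = Round(s_0, k_0) = 0xA0
s_2 = Round(s_1, k_1) = 0x0D
s_3 = Round(s_2, k_2) = 0xDA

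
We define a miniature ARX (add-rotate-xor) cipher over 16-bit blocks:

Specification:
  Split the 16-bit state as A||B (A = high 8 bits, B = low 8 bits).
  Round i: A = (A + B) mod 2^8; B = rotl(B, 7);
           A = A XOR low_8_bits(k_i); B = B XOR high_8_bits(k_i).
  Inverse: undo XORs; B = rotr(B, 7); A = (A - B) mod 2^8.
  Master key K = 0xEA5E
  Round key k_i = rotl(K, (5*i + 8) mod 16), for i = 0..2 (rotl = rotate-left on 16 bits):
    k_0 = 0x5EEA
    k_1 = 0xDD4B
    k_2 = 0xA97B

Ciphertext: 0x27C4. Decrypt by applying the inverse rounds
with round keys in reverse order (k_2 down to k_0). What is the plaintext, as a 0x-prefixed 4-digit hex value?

0xB1A0

s_0 = ciphertext = 0x27C4
s_1 = InvRound(s_0, k_2) = 0x82DA
s_2 = InvRound(s_1, k_1) = 0xBB0E
s_3 = InvRound(s_2, k_0) = 0xB1A0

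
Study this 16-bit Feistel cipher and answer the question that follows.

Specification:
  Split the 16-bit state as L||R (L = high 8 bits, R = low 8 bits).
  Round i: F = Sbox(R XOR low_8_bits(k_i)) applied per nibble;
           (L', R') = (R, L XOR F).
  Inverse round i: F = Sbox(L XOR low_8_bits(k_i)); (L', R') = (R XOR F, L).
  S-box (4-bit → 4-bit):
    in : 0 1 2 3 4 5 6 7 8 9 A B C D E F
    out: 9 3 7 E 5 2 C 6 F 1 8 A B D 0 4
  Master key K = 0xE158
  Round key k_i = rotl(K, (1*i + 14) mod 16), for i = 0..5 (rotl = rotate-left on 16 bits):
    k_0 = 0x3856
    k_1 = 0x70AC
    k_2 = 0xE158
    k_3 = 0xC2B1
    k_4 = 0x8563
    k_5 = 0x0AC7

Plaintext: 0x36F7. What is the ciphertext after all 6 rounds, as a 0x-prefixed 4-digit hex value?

0xBC99

s_0 = plaintext = 0x36F7
s_1 = Round(s_0, k_0) = 0xF7B5
s_2 = Round(s_1, k_1) = 0xB5C6
s_3 = Round(s_2, k_2) = 0xC6A5
s_4 = Round(s_3, k_3) = 0xA5F3
s_5 = Round(s_4, k_4) = 0xF3BC
s_6 = Round(s_5, k_5) = 0xBC99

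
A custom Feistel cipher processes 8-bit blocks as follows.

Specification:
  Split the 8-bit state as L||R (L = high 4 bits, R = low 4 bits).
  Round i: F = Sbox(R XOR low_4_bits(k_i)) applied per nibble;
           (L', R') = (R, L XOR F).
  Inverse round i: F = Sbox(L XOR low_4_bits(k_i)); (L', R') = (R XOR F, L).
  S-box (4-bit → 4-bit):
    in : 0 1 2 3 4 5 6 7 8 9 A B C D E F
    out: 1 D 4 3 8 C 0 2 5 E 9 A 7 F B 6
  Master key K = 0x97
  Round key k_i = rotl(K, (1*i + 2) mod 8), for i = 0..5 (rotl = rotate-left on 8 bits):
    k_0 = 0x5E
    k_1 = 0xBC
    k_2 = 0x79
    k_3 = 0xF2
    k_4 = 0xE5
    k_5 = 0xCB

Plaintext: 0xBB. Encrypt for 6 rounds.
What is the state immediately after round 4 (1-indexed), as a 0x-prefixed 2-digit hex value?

s_0 = plaintext = 0xBB
s_1 = Round(s_0, k_0) = 0xB7
s_2 = Round(s_1, k_1) = 0x71
s_3 = Round(s_2, k_2) = 0x12
s_4 = Round(s_3, k_3) = 0x20
s_5 = Round(s_4, k_4) = 0x0E
s_6 = Round(s_5, k_5) = 0xEC

0x20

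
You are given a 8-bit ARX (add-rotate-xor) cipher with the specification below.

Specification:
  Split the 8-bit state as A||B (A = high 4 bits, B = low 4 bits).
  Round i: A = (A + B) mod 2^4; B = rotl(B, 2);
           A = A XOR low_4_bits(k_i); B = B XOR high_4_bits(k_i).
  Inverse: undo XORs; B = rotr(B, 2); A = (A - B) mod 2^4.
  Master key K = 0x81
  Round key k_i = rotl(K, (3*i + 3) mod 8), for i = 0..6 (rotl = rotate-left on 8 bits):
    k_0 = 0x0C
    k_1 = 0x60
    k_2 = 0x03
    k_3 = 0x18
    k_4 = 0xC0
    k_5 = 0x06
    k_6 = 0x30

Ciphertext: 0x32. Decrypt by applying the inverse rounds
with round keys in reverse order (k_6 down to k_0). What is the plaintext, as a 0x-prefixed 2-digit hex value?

s_0 = ciphertext = 0x32
s_1 = InvRound(s_0, k_6) = 0xF4
s_2 = InvRound(s_1, k_5) = 0x81
s_3 = InvRound(s_2, k_4) = 0x17
s_4 = InvRound(s_3, k_3) = 0x09
s_5 = InvRound(s_4, k_2) = 0xD6
s_6 = InvRound(s_5, k_1) = 0xD0
s_7 = InvRound(s_6, k_0) = 0x10

0x10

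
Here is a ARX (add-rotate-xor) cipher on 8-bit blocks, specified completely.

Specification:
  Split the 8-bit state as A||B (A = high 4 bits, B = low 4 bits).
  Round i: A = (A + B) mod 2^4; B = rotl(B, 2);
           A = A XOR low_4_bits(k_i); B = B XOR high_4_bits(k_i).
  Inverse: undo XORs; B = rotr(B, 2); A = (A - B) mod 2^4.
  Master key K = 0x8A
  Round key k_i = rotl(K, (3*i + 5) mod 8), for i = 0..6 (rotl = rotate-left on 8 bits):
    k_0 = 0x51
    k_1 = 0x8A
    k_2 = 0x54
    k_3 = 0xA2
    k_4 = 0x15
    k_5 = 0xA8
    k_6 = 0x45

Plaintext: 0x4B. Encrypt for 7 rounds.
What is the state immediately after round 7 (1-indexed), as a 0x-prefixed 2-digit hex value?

0x29

s_0 = plaintext = 0x4B
s_1 = Round(s_0, k_0) = 0xEB
s_2 = Round(s_1, k_1) = 0x36
s_3 = Round(s_2, k_2) = 0xDC
s_4 = Round(s_3, k_3) = 0xB9
s_5 = Round(s_4, k_4) = 0x17
s_6 = Round(s_5, k_5) = 0x07
s_7 = Round(s_6, k_6) = 0x29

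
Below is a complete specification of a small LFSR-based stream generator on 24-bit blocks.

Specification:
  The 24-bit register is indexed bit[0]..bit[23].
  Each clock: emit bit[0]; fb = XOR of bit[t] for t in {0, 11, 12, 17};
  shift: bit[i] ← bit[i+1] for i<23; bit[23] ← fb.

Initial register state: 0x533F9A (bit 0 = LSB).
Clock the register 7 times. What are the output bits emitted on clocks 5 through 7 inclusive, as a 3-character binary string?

reg_0 = 0x533F9A
clock 1: out=0, reg = 0xA99FCD
clock 2: out=1, reg = 0xD4CFE6
clock 3: out=0, reg = 0xEA67F3
clock 4: out=1, reg = 0x7533F9
clock 5: out=1, reg = 0x3A99FC
clock 6: out=0, reg = 0x9D4CFE
clock 7: out=0, reg = 0xCEA67F

100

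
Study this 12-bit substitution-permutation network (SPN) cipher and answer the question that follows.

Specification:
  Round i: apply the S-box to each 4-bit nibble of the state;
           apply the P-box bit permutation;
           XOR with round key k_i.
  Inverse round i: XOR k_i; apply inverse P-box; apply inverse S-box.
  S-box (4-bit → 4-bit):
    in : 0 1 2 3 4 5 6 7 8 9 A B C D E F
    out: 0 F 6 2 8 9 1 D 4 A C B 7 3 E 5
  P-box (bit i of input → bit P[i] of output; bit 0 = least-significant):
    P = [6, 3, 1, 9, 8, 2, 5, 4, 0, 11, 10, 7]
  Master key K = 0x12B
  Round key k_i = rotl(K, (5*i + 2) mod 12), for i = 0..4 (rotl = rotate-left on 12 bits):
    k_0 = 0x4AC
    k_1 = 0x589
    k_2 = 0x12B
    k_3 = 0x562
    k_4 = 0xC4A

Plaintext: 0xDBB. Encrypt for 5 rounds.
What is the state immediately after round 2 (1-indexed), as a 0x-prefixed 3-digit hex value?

0x2E2

s_0 = plaintext = 0xDBB
s_1 = Round(s_0, k_0) = 0xFF1
s_2 = Round(s_1, k_1) = 0x2E2
s_3 = Round(s_2, k_2) = 0xD15
s_4 = Round(s_3, k_3) = 0xE17
s_5 = Round(s_4, k_4) = 0x3BC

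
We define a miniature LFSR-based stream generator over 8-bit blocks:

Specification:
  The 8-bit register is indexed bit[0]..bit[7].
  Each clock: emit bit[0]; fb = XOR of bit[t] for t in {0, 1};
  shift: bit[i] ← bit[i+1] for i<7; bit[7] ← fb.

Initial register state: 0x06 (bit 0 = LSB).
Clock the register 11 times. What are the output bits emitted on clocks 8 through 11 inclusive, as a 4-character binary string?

reg_0 = 0x06
clock 1: out=0, reg = 0x83
clock 2: out=1, reg = 0x41
clock 3: out=1, reg = 0xA0
clock 4: out=0, reg = 0x50
clock 5: out=0, reg = 0x28
clock 6: out=0, reg = 0x14
clock 7: out=0, reg = 0x0A
clock 8: out=0, reg = 0x85
clock 9: out=1, reg = 0xC2
clock 10: out=0, reg = 0xE1
clock 11: out=1, reg = 0xF0

0101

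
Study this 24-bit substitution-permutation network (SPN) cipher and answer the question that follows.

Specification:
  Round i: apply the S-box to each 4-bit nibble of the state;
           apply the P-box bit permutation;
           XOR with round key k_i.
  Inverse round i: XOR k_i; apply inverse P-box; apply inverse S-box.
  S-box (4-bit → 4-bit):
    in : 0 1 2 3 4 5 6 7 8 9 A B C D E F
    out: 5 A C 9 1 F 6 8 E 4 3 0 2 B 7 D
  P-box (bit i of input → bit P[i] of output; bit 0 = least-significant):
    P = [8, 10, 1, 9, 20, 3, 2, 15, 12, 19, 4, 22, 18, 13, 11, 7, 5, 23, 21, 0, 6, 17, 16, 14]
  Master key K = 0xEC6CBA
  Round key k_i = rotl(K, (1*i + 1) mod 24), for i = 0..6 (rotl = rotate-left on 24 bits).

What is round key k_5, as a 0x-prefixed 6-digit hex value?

0x1B2EBB

K = 0xEC6CBA
k_0 = rotl(K, (1*0+1) mod 24) = rotl(K, 1) = 0xD8D975
k_1 = rotl(K, (1*1+1) mod 24) = rotl(K, 2) = 0xB1B2EB
k_2 = rotl(K, (1*2+1) mod 24) = rotl(K, 3) = 0x6365D7
k_3 = rotl(K, (1*3+1) mod 24) = rotl(K, 4) = 0xC6CBAE
k_4 = rotl(K, (1*4+1) mod 24) = rotl(K, 5) = 0x8D975D
k_5 = rotl(K, (1*5+1) mod 24) = rotl(K, 6) = 0x1B2EBB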